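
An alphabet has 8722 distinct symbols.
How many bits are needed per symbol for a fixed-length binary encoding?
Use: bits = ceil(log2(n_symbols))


log2(8722) = 13.0904
Bracket: 2^13 = 8192 < 8722 <= 2^14 = 16384
So ceil(log2(8722)) = 14

bits = ceil(log2(8722)) = ceil(13.0904) = 14 bits


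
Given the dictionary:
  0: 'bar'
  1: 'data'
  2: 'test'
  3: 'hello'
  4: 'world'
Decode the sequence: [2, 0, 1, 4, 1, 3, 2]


Look up each index in the dictionary:
  2 -> 'test'
  0 -> 'bar'
  1 -> 'data'
  4 -> 'world'
  1 -> 'data'
  3 -> 'hello'
  2 -> 'test'

Decoded: "test bar data world data hello test"


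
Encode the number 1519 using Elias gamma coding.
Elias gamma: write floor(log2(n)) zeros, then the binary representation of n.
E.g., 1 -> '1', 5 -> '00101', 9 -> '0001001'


num_bits = floor(log2(1519)) + 1 = 11
leading_zeros = num_bits - 1 = 10
binary(1519) = 10111101111

Elias gamma(1519) = '0000000000' + '10111101111' = 000000000010111101111 (21 bits)


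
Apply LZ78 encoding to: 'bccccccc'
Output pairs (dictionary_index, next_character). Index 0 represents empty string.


LZ78 encoding steps:
Dictionary: {0: ''}
Step 1: w='' (idx 0), next='b' -> output (0, 'b'), add 'b' as idx 1
Step 2: w='' (idx 0), next='c' -> output (0, 'c'), add 'c' as idx 2
Step 3: w='c' (idx 2), next='c' -> output (2, 'c'), add 'cc' as idx 3
Step 4: w='cc' (idx 3), next='c' -> output (3, 'c'), add 'ccc' as idx 4
Step 5: w='c' (idx 2), end of input -> output (2, '')


Encoded: [(0, 'b'), (0, 'c'), (2, 'c'), (3, 'c'), (2, '')]


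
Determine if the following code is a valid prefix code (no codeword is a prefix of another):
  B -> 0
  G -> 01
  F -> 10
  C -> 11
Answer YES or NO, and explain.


Checking each pair (does one codeword prefix another?):
  B='0' vs G='01': prefix -- VIOLATION

NO -- this is NOT a valid prefix code. B (0) is a prefix of G (01).


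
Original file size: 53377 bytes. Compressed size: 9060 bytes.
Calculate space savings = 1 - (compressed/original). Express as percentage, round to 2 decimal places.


ratio = compressed/original = 9060/53377 = 0.169736
savings = 1 - ratio = 1 - 0.169736 = 0.830264
as a percentage: 0.830264 * 100 = 83.03%

Space savings = 1 - 9060/53377 = 83.03%


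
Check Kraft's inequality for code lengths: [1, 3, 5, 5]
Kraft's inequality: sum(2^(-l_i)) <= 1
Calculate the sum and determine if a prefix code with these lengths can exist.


Sum = 2^(-1) + 2^(-3) + 2^(-5) + 2^(-5)
    = 0.5 + 0.125 + 0.03125 + 0.03125
    = 22/32 = 0.6875
Since 0.6875 <= 1, Kraft's inequality IS satisfied.
A prefix code with these lengths CAN exist.

Kraft sum = 0.6875. Satisfied.


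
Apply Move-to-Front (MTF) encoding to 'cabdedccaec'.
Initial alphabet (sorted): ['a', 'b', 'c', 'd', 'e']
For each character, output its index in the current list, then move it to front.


MTF encoding:
'c': index 2 in ['a', 'b', 'c', 'd', 'e'] -> ['c', 'a', 'b', 'd', 'e']
'a': index 1 in ['c', 'a', 'b', 'd', 'e'] -> ['a', 'c', 'b', 'd', 'e']
'b': index 2 in ['a', 'c', 'b', 'd', 'e'] -> ['b', 'a', 'c', 'd', 'e']
'd': index 3 in ['b', 'a', 'c', 'd', 'e'] -> ['d', 'b', 'a', 'c', 'e']
'e': index 4 in ['d', 'b', 'a', 'c', 'e'] -> ['e', 'd', 'b', 'a', 'c']
'd': index 1 in ['e', 'd', 'b', 'a', 'c'] -> ['d', 'e', 'b', 'a', 'c']
'c': index 4 in ['d', 'e', 'b', 'a', 'c'] -> ['c', 'd', 'e', 'b', 'a']
'c': index 0 in ['c', 'd', 'e', 'b', 'a'] -> ['c', 'd', 'e', 'b', 'a']
'a': index 4 in ['c', 'd', 'e', 'b', 'a'] -> ['a', 'c', 'd', 'e', 'b']
'e': index 3 in ['a', 'c', 'd', 'e', 'b'] -> ['e', 'a', 'c', 'd', 'b']
'c': index 2 in ['e', 'a', 'c', 'd', 'b'] -> ['c', 'e', 'a', 'd', 'b']


Output: [2, 1, 2, 3, 4, 1, 4, 0, 4, 3, 2]


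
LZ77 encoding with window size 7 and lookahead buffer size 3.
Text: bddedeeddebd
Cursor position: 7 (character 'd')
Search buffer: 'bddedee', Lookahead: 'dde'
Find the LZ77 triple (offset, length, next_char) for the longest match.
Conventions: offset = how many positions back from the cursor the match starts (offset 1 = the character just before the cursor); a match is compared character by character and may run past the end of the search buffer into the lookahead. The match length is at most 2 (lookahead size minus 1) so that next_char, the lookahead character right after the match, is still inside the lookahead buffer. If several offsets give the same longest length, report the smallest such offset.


Try each offset into the search buffer:
  offset=1 (pos 6, char 'e'): match length 0
  offset=2 (pos 5, char 'e'): match length 0
  offset=3 (pos 4, char 'd'): match length 1
  offset=4 (pos 3, char 'e'): match length 0
  offset=5 (pos 2, char 'd'): match length 1
  offset=6 (pos 1, char 'd'): match length 2
  offset=7 (pos 0, char 'b'): match length 0
Longest match has length 2 at offset 6.
next_char = character at position 7 + 2 = 9 -> 'e'

Best match: offset=6, length=2 (matching 'dd' starting at position 1)
LZ77 triple: (6, 2, 'e')


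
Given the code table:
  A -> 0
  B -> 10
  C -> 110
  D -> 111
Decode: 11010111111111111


Decoding:
110 -> C
10 -> B
111 -> D
111 -> D
111 -> D
111 -> D


Result: CBDDDD


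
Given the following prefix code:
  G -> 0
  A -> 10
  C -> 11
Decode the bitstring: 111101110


Decoding step by step:
Bits 11 -> C
Bits 11 -> C
Bits 0 -> G
Bits 11 -> C
Bits 10 -> A


Decoded message: CCGCA


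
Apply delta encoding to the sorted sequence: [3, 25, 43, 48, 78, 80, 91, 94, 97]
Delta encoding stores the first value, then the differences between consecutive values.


First value: 3
Deltas:
  25 - 3 = 22
  43 - 25 = 18
  48 - 43 = 5
  78 - 48 = 30
  80 - 78 = 2
  91 - 80 = 11
  94 - 91 = 3
  97 - 94 = 3


Delta encoded: [3, 22, 18, 5, 30, 2, 11, 3, 3]


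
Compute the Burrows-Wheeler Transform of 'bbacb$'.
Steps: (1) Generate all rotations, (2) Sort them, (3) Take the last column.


Rotations (sorted):
  0: $bbacb -> last char: b
  1: acb$bb -> last char: b
  2: b$bbac -> last char: c
  3: bacb$b -> last char: b
  4: bbacb$ -> last char: $
  5: cb$bba -> last char: a


BWT = bbcb$a


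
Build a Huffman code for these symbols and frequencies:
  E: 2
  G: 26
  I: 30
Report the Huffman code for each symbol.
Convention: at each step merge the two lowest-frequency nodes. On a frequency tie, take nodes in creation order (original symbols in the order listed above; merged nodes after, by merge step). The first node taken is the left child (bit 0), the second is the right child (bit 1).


Huffman tree construction:
Step 1: Merge E(2) + G(26) = 28
Step 2: Merge (E+G)(28) + I(30) = 58
Read each symbol's code off the tree from the root (left child = 0, right child = 1).

Codes:
  E: 00 (length 2)
  G: 01 (length 2)
  I: 1 (length 1)
Average code length: 86/58 = 1.4828 bits/symbol


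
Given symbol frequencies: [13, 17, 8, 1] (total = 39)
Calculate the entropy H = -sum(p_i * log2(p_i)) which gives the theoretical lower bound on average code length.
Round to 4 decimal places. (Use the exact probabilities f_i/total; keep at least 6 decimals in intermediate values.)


Per-symbol terms -p_i * log2(p_i) with p_i = f_i/39:
  p = 13/39 = 0.333333: log2(p) = -1.584963, -p*log2(p) = 0.528321
  p = 17/39 = 0.435897: log2(p) = -1.197939, -p*log2(p) = 0.522179
  p = 8/39 = 0.205128: log2(p) = -2.285402, -p*log2(p) = 0.468800
  p = 1/39 = 0.025641: log2(p) = -5.285402, -p*log2(p) = 0.135523
H = 0.528321 + 0.522179 + 0.468800 + 0.135523 = 1.654823

H = 1.6548 bits/symbol


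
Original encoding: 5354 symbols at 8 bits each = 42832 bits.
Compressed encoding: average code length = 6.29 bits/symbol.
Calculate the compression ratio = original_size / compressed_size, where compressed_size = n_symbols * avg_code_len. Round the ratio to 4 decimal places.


original_size = n_symbols * orig_bits = 5354 * 8 = 42832 bits
compressed_size = n_symbols * avg_code_len = 5354 * 6.29 = 33676.66 bits
ratio = original_size / compressed_size = 42832 / 33676.66 = 1.2719

Compression ratio = 1.2719


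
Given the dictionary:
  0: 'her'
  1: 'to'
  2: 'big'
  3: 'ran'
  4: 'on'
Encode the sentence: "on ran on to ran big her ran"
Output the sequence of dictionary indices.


Look up each word in the dictionary:
  'on' -> 4
  'ran' -> 3
  'on' -> 4
  'to' -> 1
  'ran' -> 3
  'big' -> 2
  'her' -> 0
  'ran' -> 3

Encoded: [4, 3, 4, 1, 3, 2, 0, 3]


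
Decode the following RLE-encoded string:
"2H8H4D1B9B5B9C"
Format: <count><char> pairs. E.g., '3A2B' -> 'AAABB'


Expanding each <count><char> pair:
  2H -> 'HH'
  8H -> 'HHHHHHHH'
  4D -> 'DDDD'
  1B -> 'B'
  9B -> 'BBBBBBBBB'
  5B -> 'BBBBB'
  9C -> 'CCCCCCCCC'

Decoded = HHHHHHHHHHDDDDBBBBBBBBBBBBBBBCCCCCCCCC


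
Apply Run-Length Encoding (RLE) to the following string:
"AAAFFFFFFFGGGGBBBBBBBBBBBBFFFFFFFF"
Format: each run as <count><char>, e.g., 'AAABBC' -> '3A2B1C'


Scanning runs left to right:
  i=0: run of 'A' x 3 -> '3A'
  i=3: run of 'F' x 7 -> '7F'
  i=10: run of 'G' x 4 -> '4G'
  i=14: run of 'B' x 12 -> '12B'
  i=26: run of 'F' x 8 -> '8F'

RLE = 3A7F4G12B8F


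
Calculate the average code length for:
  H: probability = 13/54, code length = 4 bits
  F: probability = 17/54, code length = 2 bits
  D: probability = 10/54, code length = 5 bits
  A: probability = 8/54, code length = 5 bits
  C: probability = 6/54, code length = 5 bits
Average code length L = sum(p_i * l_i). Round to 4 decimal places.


Weighted contributions p_i * l_i:
  H: (13/54) * 4 = 52/54
  F: (17/54) * 2 = 34/54
  D: (10/54) * 5 = 50/54
  A: (8/54) * 5 = 40/54
  C: (6/54) * 5 = 30/54
Sum = (52 + 34 + 50 + 40 + 30)/54 = 206/54

L = 206/54 = 3.8148 bits/symbol


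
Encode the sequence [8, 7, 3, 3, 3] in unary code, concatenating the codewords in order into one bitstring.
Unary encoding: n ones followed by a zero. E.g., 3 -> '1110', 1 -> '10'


Encode each number as n ones followed by a terminating 0:
  8 -> 111111110 (9 bits)
  7 -> 11111110 (8 bits)
  3 -> 1110 (4 bits)
  3 -> 1110 (4 bits)
  3 -> 1110 (4 bits)
Total length = 9 + 8 + 4 + 4 + 4 = 29 bits.

Unary([8, 7, 3, 3, 3]) = 11111111011111110111011101110 (29 bits)


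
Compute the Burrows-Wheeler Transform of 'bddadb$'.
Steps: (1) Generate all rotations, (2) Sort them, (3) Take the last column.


Rotations (sorted):
  0: $bddadb -> last char: b
  1: adb$bdd -> last char: d
  2: b$bddad -> last char: d
  3: bddadb$ -> last char: $
  4: dadb$bd -> last char: d
  5: db$bdda -> last char: a
  6: ddadb$b -> last char: b


BWT = bdd$dab


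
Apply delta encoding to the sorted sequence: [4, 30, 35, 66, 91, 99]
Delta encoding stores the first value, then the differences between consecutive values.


First value: 4
Deltas:
  30 - 4 = 26
  35 - 30 = 5
  66 - 35 = 31
  91 - 66 = 25
  99 - 91 = 8


Delta encoded: [4, 26, 5, 31, 25, 8]


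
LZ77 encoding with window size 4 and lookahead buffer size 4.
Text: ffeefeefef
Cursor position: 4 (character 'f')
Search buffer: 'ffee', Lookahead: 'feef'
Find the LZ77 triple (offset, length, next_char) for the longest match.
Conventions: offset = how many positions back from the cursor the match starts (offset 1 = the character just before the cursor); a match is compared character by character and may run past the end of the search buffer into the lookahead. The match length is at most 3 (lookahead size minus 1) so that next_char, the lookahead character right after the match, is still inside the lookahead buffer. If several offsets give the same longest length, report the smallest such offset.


Try each offset into the search buffer:
  offset=1 (pos 3, char 'e'): match length 0
  offset=2 (pos 2, char 'e'): match length 0
  offset=3 (pos 1, char 'f'): match length 3
  offset=4 (pos 0, char 'f'): match length 1
Longest match has length 3 at offset 3.
next_char = character at position 4 + 3 = 7 -> 'f'

Best match: offset=3, length=3 (matching 'fee' starting at position 1)
LZ77 triple: (3, 3, 'f')


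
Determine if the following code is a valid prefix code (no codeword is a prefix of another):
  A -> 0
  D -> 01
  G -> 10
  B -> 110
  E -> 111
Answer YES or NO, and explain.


Checking each pair (does one codeword prefix another?):
  A='0' vs D='01': prefix -- VIOLATION

NO -- this is NOT a valid prefix code. A (0) is a prefix of D (01).


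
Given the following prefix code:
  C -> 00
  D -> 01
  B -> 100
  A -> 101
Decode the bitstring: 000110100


Decoding step by step:
Bits 00 -> C
Bits 01 -> D
Bits 101 -> A
Bits 00 -> C


Decoded message: CDAC


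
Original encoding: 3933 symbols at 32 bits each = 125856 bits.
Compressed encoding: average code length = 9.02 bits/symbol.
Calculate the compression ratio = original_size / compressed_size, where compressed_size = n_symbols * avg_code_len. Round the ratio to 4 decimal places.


original_size = n_symbols * orig_bits = 3933 * 32 = 125856 bits
compressed_size = n_symbols * avg_code_len = 3933 * 9.02 = 35475.66 bits
ratio = original_size / compressed_size = 125856 / 35475.66 = 3.5477

Compression ratio = 3.5477


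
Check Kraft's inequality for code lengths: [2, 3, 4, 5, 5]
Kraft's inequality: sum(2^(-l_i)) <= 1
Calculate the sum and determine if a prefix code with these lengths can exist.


Sum = 2^(-2) + 2^(-3) + 2^(-4) + 2^(-5) + 2^(-5)
    = 0.25 + 0.125 + 0.0625 + 0.03125 + 0.03125
    = 16/32 = 0.5
Since 0.5 <= 1, Kraft's inequality IS satisfied.
A prefix code with these lengths CAN exist.

Kraft sum = 0.5. Satisfied.


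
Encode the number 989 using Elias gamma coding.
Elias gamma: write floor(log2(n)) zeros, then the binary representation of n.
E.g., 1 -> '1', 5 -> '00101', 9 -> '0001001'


num_bits = floor(log2(989)) + 1 = 10
leading_zeros = num_bits - 1 = 9
binary(989) = 1111011101

Elias gamma(989) = '000000000' + '1111011101' = 0000000001111011101 (19 bits)


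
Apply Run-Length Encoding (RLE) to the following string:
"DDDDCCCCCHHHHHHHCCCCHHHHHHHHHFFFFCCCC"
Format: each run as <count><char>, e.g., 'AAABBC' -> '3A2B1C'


Scanning runs left to right:
  i=0: run of 'D' x 4 -> '4D'
  i=4: run of 'C' x 5 -> '5C'
  i=9: run of 'H' x 7 -> '7H'
  i=16: run of 'C' x 4 -> '4C'
  i=20: run of 'H' x 9 -> '9H'
  i=29: run of 'F' x 4 -> '4F'
  i=33: run of 'C' x 4 -> '4C'

RLE = 4D5C7H4C9H4F4C


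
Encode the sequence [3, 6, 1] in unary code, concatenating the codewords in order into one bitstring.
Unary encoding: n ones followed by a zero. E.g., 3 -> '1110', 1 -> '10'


Encode each number as n ones followed by a terminating 0:
  3 -> 1110 (4 bits)
  6 -> 1111110 (7 bits)
  1 -> 10 (2 bits)
Total length = 4 + 7 + 2 = 13 bits.

Unary([3, 6, 1]) = 1110111111010 (13 bits)


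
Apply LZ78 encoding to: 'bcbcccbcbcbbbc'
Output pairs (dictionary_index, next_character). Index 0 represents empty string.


LZ78 encoding steps:
Dictionary: {0: ''}
Step 1: w='' (idx 0), next='b' -> output (0, 'b'), add 'b' as idx 1
Step 2: w='' (idx 0), next='c' -> output (0, 'c'), add 'c' as idx 2
Step 3: w='b' (idx 1), next='c' -> output (1, 'c'), add 'bc' as idx 3
Step 4: w='c' (idx 2), next='c' -> output (2, 'c'), add 'cc' as idx 4
Step 5: w='bc' (idx 3), next='b' -> output (3, 'b'), add 'bcb' as idx 5
Step 6: w='c' (idx 2), next='b' -> output (2, 'b'), add 'cb' as idx 6
Step 7: w='b' (idx 1), next='b' -> output (1, 'b'), add 'bb' as idx 7
Step 8: w='c' (idx 2), end of input -> output (2, '')


Encoded: [(0, 'b'), (0, 'c'), (1, 'c'), (2, 'c'), (3, 'b'), (2, 'b'), (1, 'b'), (2, '')]


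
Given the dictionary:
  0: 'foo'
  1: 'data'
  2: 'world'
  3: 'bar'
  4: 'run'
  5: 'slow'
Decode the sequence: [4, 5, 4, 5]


Look up each index in the dictionary:
  4 -> 'run'
  5 -> 'slow'
  4 -> 'run'
  5 -> 'slow'

Decoded: "run slow run slow"


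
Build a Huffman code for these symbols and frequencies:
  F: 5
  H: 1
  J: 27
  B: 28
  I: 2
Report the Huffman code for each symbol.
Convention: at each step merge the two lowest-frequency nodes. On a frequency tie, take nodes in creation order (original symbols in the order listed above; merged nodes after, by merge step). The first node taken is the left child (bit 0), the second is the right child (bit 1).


Huffman tree construction:
Step 1: Merge H(1) + I(2) = 3
Step 2: Merge (H+I)(3) + F(5) = 8
Step 3: Merge ((H+I)+F)(8) + J(27) = 35
Step 4: Merge B(28) + (((H+I)+F)+J)(35) = 63
Read each symbol's code off the tree from the root (left child = 0, right child = 1).

Codes:
  F: 101 (length 3)
  H: 1000 (length 4)
  J: 11 (length 2)
  B: 0 (length 1)
  I: 1001 (length 4)
Average code length: 109/63 = 1.7302 bits/symbol


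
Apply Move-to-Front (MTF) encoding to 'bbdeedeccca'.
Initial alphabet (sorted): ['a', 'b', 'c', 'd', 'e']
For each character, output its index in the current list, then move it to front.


MTF encoding:
'b': index 1 in ['a', 'b', 'c', 'd', 'e'] -> ['b', 'a', 'c', 'd', 'e']
'b': index 0 in ['b', 'a', 'c', 'd', 'e'] -> ['b', 'a', 'c', 'd', 'e']
'd': index 3 in ['b', 'a', 'c', 'd', 'e'] -> ['d', 'b', 'a', 'c', 'e']
'e': index 4 in ['d', 'b', 'a', 'c', 'e'] -> ['e', 'd', 'b', 'a', 'c']
'e': index 0 in ['e', 'd', 'b', 'a', 'c'] -> ['e', 'd', 'b', 'a', 'c']
'd': index 1 in ['e', 'd', 'b', 'a', 'c'] -> ['d', 'e', 'b', 'a', 'c']
'e': index 1 in ['d', 'e', 'b', 'a', 'c'] -> ['e', 'd', 'b', 'a', 'c']
'c': index 4 in ['e', 'd', 'b', 'a', 'c'] -> ['c', 'e', 'd', 'b', 'a']
'c': index 0 in ['c', 'e', 'd', 'b', 'a'] -> ['c', 'e', 'd', 'b', 'a']
'c': index 0 in ['c', 'e', 'd', 'b', 'a'] -> ['c', 'e', 'd', 'b', 'a']
'a': index 4 in ['c', 'e', 'd', 'b', 'a'] -> ['a', 'c', 'e', 'd', 'b']


Output: [1, 0, 3, 4, 0, 1, 1, 4, 0, 0, 4]


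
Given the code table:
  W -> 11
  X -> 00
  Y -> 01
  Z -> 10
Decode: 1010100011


Decoding:
10 -> Z
10 -> Z
10 -> Z
00 -> X
11 -> W


Result: ZZZXW


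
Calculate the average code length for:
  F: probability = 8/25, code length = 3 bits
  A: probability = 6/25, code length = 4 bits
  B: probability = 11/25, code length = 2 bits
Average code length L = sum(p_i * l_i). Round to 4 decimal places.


Weighted contributions p_i * l_i:
  F: (8/25) * 3 = 24/25
  A: (6/25) * 4 = 24/25
  B: (11/25) * 2 = 22/25
Sum = (24 + 24 + 22)/25 = 70/25

L = 70/25 = 2.8000 bits/symbol


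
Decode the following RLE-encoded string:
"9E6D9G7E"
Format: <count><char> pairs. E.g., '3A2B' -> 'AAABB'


Expanding each <count><char> pair:
  9E -> 'EEEEEEEEE'
  6D -> 'DDDDDD'
  9G -> 'GGGGGGGGG'
  7E -> 'EEEEEEE'

Decoded = EEEEEEEEEDDDDDDGGGGGGGGGEEEEEEE


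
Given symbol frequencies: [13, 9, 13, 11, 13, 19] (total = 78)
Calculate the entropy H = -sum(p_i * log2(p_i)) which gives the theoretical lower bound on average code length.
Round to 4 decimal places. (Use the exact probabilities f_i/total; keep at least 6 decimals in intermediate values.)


Per-symbol terms -p_i * log2(p_i) with p_i = f_i/78:
  p = 13/78 = 0.166667: log2(p) = -2.584963, -p*log2(p) = 0.430827
  p = 9/78 = 0.115385: log2(p) = -3.115477, -p*log2(p) = 0.359478
  p = 13/78 = 0.166667: log2(p) = -2.584963, -p*log2(p) = 0.430827
  p = 11/78 = 0.141026: log2(p) = -2.825971, -p*log2(p) = 0.398534
  p = 13/78 = 0.166667: log2(p) = -2.584963, -p*log2(p) = 0.430827
  p = 19/78 = 0.243590: log2(p) = -2.037475, -p*log2(p) = 0.496308
H = 0.430827 + 0.359478 + 0.430827 + 0.398534 + 0.430827 + 0.496308 = 2.546801

H = 2.5468 bits/symbol


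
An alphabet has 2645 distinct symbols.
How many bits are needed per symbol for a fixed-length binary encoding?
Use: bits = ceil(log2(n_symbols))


log2(2645) = 11.3691
Bracket: 2^11 = 2048 < 2645 <= 2^12 = 4096
So ceil(log2(2645)) = 12

bits = ceil(log2(2645)) = ceil(11.3691) = 12 bits


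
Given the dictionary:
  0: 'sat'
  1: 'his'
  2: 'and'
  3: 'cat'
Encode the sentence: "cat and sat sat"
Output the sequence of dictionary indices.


Look up each word in the dictionary:
  'cat' -> 3
  'and' -> 2
  'sat' -> 0
  'sat' -> 0

Encoded: [3, 2, 0, 0]


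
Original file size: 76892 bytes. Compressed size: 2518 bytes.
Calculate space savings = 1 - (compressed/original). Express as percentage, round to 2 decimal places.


ratio = compressed/original = 2518/76892 = 0.032747
savings = 1 - ratio = 1 - 0.032747 = 0.967253
as a percentage: 0.967253 * 100 = 96.73%

Space savings = 1 - 2518/76892 = 96.73%


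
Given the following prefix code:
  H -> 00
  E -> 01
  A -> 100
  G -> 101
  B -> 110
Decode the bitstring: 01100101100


Decoding step by step:
Bits 01 -> E
Bits 100 -> A
Bits 101 -> G
Bits 100 -> A


Decoded message: EAGA


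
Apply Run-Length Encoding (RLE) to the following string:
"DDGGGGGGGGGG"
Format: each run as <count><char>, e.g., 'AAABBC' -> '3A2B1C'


Scanning runs left to right:
  i=0: run of 'D' x 2 -> '2D'
  i=2: run of 'G' x 10 -> '10G'

RLE = 2D10G


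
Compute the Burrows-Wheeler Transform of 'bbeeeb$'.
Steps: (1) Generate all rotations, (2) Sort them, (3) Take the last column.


Rotations (sorted):
  0: $bbeeeb -> last char: b
  1: b$bbeee -> last char: e
  2: bbeeeb$ -> last char: $
  3: beeeb$b -> last char: b
  4: eb$bbee -> last char: e
  5: eeb$bbe -> last char: e
  6: eeeb$bb -> last char: b


BWT = be$beeb


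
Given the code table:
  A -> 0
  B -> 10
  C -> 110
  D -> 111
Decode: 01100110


Decoding:
0 -> A
110 -> C
0 -> A
110 -> C


Result: ACAC


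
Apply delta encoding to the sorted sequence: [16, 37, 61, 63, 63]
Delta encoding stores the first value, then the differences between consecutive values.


First value: 16
Deltas:
  37 - 16 = 21
  61 - 37 = 24
  63 - 61 = 2
  63 - 63 = 0


Delta encoded: [16, 21, 24, 2, 0]


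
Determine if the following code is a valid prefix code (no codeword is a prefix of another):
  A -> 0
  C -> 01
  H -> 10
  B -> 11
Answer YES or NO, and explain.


Checking each pair (does one codeword prefix another?):
  A='0' vs C='01': prefix -- VIOLATION

NO -- this is NOT a valid prefix code. A (0) is a prefix of C (01).


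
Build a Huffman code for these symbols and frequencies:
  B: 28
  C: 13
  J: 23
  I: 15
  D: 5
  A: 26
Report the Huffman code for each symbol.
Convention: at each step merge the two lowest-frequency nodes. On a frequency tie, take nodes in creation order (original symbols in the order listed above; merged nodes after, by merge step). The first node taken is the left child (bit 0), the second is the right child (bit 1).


Huffman tree construction:
Step 1: Merge D(5) + C(13) = 18
Step 2: Merge I(15) + (D+C)(18) = 33
Step 3: Merge J(23) + A(26) = 49
Step 4: Merge B(28) + (I+(D+C))(33) = 61
Step 5: Merge (J+A)(49) + (B+(I+(D+C)))(61) = 110
Read each symbol's code off the tree from the root (left child = 0, right child = 1).

Codes:
  B: 10 (length 2)
  C: 1111 (length 4)
  J: 00 (length 2)
  I: 110 (length 3)
  D: 1110 (length 4)
  A: 01 (length 2)
Average code length: 271/110 = 2.4636 bits/symbol


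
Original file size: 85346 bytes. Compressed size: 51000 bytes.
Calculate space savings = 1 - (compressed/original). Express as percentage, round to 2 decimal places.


ratio = compressed/original = 51000/85346 = 0.597568
savings = 1 - ratio = 1 - 0.597568 = 0.402432
as a percentage: 0.402432 * 100 = 40.24%

Space savings = 1 - 51000/85346 = 40.24%


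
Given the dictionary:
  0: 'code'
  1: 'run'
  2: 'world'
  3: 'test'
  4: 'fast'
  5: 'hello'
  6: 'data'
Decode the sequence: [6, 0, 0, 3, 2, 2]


Look up each index in the dictionary:
  6 -> 'data'
  0 -> 'code'
  0 -> 'code'
  3 -> 'test'
  2 -> 'world'
  2 -> 'world'

Decoded: "data code code test world world"


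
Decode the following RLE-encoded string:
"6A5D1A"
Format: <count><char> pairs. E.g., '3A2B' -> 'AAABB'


Expanding each <count><char> pair:
  6A -> 'AAAAAA'
  5D -> 'DDDDD'
  1A -> 'A'

Decoded = AAAAAADDDDDA


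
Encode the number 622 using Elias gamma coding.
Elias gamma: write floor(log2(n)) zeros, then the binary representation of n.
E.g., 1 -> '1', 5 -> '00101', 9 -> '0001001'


num_bits = floor(log2(622)) + 1 = 10
leading_zeros = num_bits - 1 = 9
binary(622) = 1001101110

Elias gamma(622) = '000000000' + '1001101110' = 0000000001001101110 (19 bits)


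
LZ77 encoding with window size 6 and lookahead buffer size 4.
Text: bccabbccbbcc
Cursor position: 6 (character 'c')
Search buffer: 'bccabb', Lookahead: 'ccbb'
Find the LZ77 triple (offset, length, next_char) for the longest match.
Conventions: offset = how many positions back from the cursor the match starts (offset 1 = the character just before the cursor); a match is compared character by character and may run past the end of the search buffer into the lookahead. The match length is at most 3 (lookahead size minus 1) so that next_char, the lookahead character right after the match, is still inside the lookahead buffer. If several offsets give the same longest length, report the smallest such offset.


Try each offset into the search buffer:
  offset=1 (pos 5, char 'b'): match length 0
  offset=2 (pos 4, char 'b'): match length 0
  offset=3 (pos 3, char 'a'): match length 0
  offset=4 (pos 2, char 'c'): match length 1
  offset=5 (pos 1, char 'c'): match length 2
  offset=6 (pos 0, char 'b'): match length 0
Longest match has length 2 at offset 5.
next_char = character at position 6 + 2 = 8 -> 'b'

Best match: offset=5, length=2 (matching 'cc' starting at position 1)
LZ77 triple: (5, 2, 'b')


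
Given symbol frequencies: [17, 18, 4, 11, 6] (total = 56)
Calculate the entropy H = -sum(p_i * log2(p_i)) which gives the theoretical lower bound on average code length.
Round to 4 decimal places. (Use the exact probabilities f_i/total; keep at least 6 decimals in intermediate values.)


Per-symbol terms -p_i * log2(p_i) with p_i = f_i/56:
  p = 17/56 = 0.303571: log2(p) = -1.719892, -p*log2(p) = 0.522110
  p = 18/56 = 0.321429: log2(p) = -1.637430, -p*log2(p) = 0.526317
  p = 4/56 = 0.071429: log2(p) = -3.807355, -p*log2(p) = 0.271954
  p = 11/56 = 0.196429: log2(p) = -2.347923, -p*log2(p) = 0.461199
  p = 6/56 = 0.107143: log2(p) = -3.222392, -p*log2(p) = 0.345256
H = 0.522110 + 0.526317 + 0.271954 + 0.461199 + 0.345256 = 2.126836

H = 2.1268 bits/symbol


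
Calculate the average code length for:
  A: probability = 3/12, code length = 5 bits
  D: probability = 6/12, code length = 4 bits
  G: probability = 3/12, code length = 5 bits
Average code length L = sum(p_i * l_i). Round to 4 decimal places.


Weighted contributions p_i * l_i:
  A: (3/12) * 5 = 15/12
  D: (6/12) * 4 = 24/12
  G: (3/12) * 5 = 15/12
Sum = (15 + 24 + 15)/12 = 54/12

L = 54/12 = 4.5000 bits/symbol


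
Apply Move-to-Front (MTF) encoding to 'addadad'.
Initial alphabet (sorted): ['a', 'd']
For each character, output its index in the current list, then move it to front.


MTF encoding:
'a': index 0 in ['a', 'd'] -> ['a', 'd']
'd': index 1 in ['a', 'd'] -> ['d', 'a']
'd': index 0 in ['d', 'a'] -> ['d', 'a']
'a': index 1 in ['d', 'a'] -> ['a', 'd']
'd': index 1 in ['a', 'd'] -> ['d', 'a']
'a': index 1 in ['d', 'a'] -> ['a', 'd']
'd': index 1 in ['a', 'd'] -> ['d', 'a']


Output: [0, 1, 0, 1, 1, 1, 1]


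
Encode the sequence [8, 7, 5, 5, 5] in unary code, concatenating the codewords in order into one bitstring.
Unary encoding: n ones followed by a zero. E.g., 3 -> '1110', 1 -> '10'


Encode each number as n ones followed by a terminating 0:
  8 -> 111111110 (9 bits)
  7 -> 11111110 (8 bits)
  5 -> 111110 (6 bits)
  5 -> 111110 (6 bits)
  5 -> 111110 (6 bits)
Total length = 9 + 8 + 6 + 6 + 6 = 35 bits.

Unary([8, 7, 5, 5, 5]) = 11111111011111110111110111110111110 (35 bits)


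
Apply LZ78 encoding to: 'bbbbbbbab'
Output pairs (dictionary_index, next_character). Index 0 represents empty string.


LZ78 encoding steps:
Dictionary: {0: ''}
Step 1: w='' (idx 0), next='b' -> output (0, 'b'), add 'b' as idx 1
Step 2: w='b' (idx 1), next='b' -> output (1, 'b'), add 'bb' as idx 2
Step 3: w='bb' (idx 2), next='b' -> output (2, 'b'), add 'bbb' as idx 3
Step 4: w='b' (idx 1), next='a' -> output (1, 'a'), add 'ba' as idx 4
Step 5: w='b' (idx 1), end of input -> output (1, '')


Encoded: [(0, 'b'), (1, 'b'), (2, 'b'), (1, 'a'), (1, '')]


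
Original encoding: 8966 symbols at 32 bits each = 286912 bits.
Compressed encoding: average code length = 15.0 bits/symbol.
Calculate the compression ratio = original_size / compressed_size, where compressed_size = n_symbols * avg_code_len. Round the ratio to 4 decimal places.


original_size = n_symbols * orig_bits = 8966 * 32 = 286912 bits
compressed_size = n_symbols * avg_code_len = 8966 * 15.0 = 134490.0 bits
ratio = original_size / compressed_size = 286912 / 134490.0 = 2.1333

Compression ratio = 2.1333


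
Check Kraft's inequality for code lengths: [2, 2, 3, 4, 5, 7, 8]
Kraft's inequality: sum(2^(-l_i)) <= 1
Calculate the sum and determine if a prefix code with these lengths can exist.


Sum = 2^(-2) + 2^(-2) + 2^(-3) + 2^(-4) + 2^(-5) + 2^(-7) + 2^(-8)
    = 0.25 + 0.25 + 0.125 + 0.0625 + 0.03125 + 0.0078125 + 0.00390625
    = 187/256 = 0.73046875
Since 0.73046875 <= 1, Kraft's inequality IS satisfied.
A prefix code with these lengths CAN exist.

Kraft sum = 0.73046875. Satisfied.


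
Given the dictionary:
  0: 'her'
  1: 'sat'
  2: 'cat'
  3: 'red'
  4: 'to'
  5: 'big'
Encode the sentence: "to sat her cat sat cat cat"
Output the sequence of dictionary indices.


Look up each word in the dictionary:
  'to' -> 4
  'sat' -> 1
  'her' -> 0
  'cat' -> 2
  'sat' -> 1
  'cat' -> 2
  'cat' -> 2

Encoded: [4, 1, 0, 2, 1, 2, 2]


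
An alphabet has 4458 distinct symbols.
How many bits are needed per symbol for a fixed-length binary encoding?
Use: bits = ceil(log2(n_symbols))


log2(4458) = 12.1222
Bracket: 2^12 = 4096 < 4458 <= 2^13 = 8192
So ceil(log2(4458)) = 13

bits = ceil(log2(4458)) = ceil(12.1222) = 13 bits


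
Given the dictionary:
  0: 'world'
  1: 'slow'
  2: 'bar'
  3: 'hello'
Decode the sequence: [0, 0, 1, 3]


Look up each index in the dictionary:
  0 -> 'world'
  0 -> 'world'
  1 -> 'slow'
  3 -> 'hello'

Decoded: "world world slow hello"


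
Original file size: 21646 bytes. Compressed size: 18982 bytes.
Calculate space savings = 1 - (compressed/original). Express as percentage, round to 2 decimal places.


ratio = compressed/original = 18982/21646 = 0.876929
savings = 1 - ratio = 1 - 0.876929 = 0.123071
as a percentage: 0.123071 * 100 = 12.31%

Space savings = 1 - 18982/21646 = 12.31%


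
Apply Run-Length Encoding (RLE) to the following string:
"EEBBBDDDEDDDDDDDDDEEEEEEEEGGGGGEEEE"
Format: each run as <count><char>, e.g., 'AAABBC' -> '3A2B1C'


Scanning runs left to right:
  i=0: run of 'E' x 2 -> '2E'
  i=2: run of 'B' x 3 -> '3B'
  i=5: run of 'D' x 3 -> '3D'
  i=8: run of 'E' x 1 -> '1E'
  i=9: run of 'D' x 9 -> '9D'
  i=18: run of 'E' x 8 -> '8E'
  i=26: run of 'G' x 5 -> '5G'
  i=31: run of 'E' x 4 -> '4E'

RLE = 2E3B3D1E9D8E5G4E


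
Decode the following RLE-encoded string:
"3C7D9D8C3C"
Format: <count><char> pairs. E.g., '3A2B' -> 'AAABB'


Expanding each <count><char> pair:
  3C -> 'CCC'
  7D -> 'DDDDDDD'
  9D -> 'DDDDDDDDD'
  8C -> 'CCCCCCCC'
  3C -> 'CCC'

Decoded = CCCDDDDDDDDDDDDDDDDCCCCCCCCCCC


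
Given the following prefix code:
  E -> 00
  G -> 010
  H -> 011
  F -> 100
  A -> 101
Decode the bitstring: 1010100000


Decoding step by step:
Bits 101 -> A
Bits 010 -> G
Bits 00 -> E
Bits 00 -> E


Decoded message: AGEE


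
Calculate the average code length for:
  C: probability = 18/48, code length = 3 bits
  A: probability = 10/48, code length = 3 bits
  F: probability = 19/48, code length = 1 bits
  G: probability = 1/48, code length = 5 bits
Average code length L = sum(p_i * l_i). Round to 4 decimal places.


Weighted contributions p_i * l_i:
  C: (18/48) * 3 = 54/48
  A: (10/48) * 3 = 30/48
  F: (19/48) * 1 = 19/48
  G: (1/48) * 5 = 5/48
Sum = (54 + 30 + 19 + 5)/48 = 108/48

L = 108/48 = 2.2500 bits/symbol


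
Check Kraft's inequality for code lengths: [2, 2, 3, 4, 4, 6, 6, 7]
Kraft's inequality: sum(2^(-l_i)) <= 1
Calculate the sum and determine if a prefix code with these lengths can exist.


Sum = 2^(-2) + 2^(-2) + 2^(-3) + 2^(-4) + 2^(-4) + 2^(-6) + 2^(-6) + 2^(-7)
    = 0.25 + 0.25 + 0.125 + 0.0625 + 0.0625 + 0.015625 + 0.015625 + 0.0078125
    = 101/128 = 0.7890625
Since 0.7890625 <= 1, Kraft's inequality IS satisfied.
A prefix code with these lengths CAN exist.

Kraft sum = 0.7890625. Satisfied.


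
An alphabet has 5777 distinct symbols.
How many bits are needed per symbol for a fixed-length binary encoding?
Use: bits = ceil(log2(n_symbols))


log2(5777) = 12.4961
Bracket: 2^12 = 4096 < 5777 <= 2^13 = 8192
So ceil(log2(5777)) = 13

bits = ceil(log2(5777)) = ceil(12.4961) = 13 bits


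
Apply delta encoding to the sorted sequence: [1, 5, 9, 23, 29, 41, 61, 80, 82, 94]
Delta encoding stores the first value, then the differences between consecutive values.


First value: 1
Deltas:
  5 - 1 = 4
  9 - 5 = 4
  23 - 9 = 14
  29 - 23 = 6
  41 - 29 = 12
  61 - 41 = 20
  80 - 61 = 19
  82 - 80 = 2
  94 - 82 = 12


Delta encoded: [1, 4, 4, 14, 6, 12, 20, 19, 2, 12]


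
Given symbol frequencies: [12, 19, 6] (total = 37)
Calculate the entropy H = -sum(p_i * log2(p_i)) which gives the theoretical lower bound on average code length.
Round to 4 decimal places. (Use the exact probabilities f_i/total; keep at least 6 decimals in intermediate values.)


Per-symbol terms -p_i * log2(p_i) with p_i = f_i/37:
  p = 12/37 = 0.324324: log2(p) = -1.624491, -p*log2(p) = 0.526862
  p = 19/37 = 0.513514: log2(p) = -0.961526, -p*log2(p) = 0.493757
  p = 6/37 = 0.162162: log2(p) = -2.624491, -p*log2(p) = 0.425593
H = 0.526862 + 0.493757 + 0.425593 = 1.446212

H = 1.4462 bits/symbol


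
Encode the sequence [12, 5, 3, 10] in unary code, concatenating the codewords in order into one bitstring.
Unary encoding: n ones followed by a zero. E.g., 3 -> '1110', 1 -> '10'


Encode each number as n ones followed by a terminating 0:
  12 -> 1111111111110 (13 bits)
  5 -> 111110 (6 bits)
  3 -> 1110 (4 bits)
  10 -> 11111111110 (11 bits)
Total length = 13 + 6 + 4 + 11 = 34 bits.

Unary([12, 5, 3, 10]) = 1111111111110111110111011111111110 (34 bits)


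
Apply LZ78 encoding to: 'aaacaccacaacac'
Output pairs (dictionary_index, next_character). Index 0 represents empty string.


LZ78 encoding steps:
Dictionary: {0: ''}
Step 1: w='' (idx 0), next='a' -> output (0, 'a'), add 'a' as idx 1
Step 2: w='a' (idx 1), next='a' -> output (1, 'a'), add 'aa' as idx 2
Step 3: w='' (idx 0), next='c' -> output (0, 'c'), add 'c' as idx 3
Step 4: w='a' (idx 1), next='c' -> output (1, 'c'), add 'ac' as idx 4
Step 5: w='c' (idx 3), next='a' -> output (3, 'a'), add 'ca' as idx 5
Step 6: w='ca' (idx 5), next='a' -> output (5, 'a'), add 'caa' as idx 6
Step 7: w='ca' (idx 5), next='c' -> output (5, 'c'), add 'cac' as idx 7


Encoded: [(0, 'a'), (1, 'a'), (0, 'c'), (1, 'c'), (3, 'a'), (5, 'a'), (5, 'c')]


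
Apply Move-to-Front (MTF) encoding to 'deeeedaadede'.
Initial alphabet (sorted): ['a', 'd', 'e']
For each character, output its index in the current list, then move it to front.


MTF encoding:
'd': index 1 in ['a', 'd', 'e'] -> ['d', 'a', 'e']
'e': index 2 in ['d', 'a', 'e'] -> ['e', 'd', 'a']
'e': index 0 in ['e', 'd', 'a'] -> ['e', 'd', 'a']
'e': index 0 in ['e', 'd', 'a'] -> ['e', 'd', 'a']
'e': index 0 in ['e', 'd', 'a'] -> ['e', 'd', 'a']
'd': index 1 in ['e', 'd', 'a'] -> ['d', 'e', 'a']
'a': index 2 in ['d', 'e', 'a'] -> ['a', 'd', 'e']
'a': index 0 in ['a', 'd', 'e'] -> ['a', 'd', 'e']
'd': index 1 in ['a', 'd', 'e'] -> ['d', 'a', 'e']
'e': index 2 in ['d', 'a', 'e'] -> ['e', 'd', 'a']
'd': index 1 in ['e', 'd', 'a'] -> ['d', 'e', 'a']
'e': index 1 in ['d', 'e', 'a'] -> ['e', 'd', 'a']


Output: [1, 2, 0, 0, 0, 1, 2, 0, 1, 2, 1, 1]


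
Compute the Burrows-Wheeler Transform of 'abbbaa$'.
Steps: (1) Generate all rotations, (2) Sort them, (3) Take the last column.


Rotations (sorted):
  0: $abbbaa -> last char: a
  1: a$abbba -> last char: a
  2: aa$abbb -> last char: b
  3: abbbaa$ -> last char: $
  4: baa$abb -> last char: b
  5: bbaa$ab -> last char: b
  6: bbbaa$a -> last char: a


BWT = aab$bba


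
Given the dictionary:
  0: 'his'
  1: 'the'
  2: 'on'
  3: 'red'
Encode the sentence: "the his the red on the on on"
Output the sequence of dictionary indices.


Look up each word in the dictionary:
  'the' -> 1
  'his' -> 0
  'the' -> 1
  'red' -> 3
  'on' -> 2
  'the' -> 1
  'on' -> 2
  'on' -> 2

Encoded: [1, 0, 1, 3, 2, 1, 2, 2]


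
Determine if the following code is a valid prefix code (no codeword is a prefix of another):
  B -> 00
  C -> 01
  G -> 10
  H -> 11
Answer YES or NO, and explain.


Checking each pair (does one codeword prefix another?):
  B='00' vs C='01': no prefix
  B='00' vs G='10': no prefix
  B='00' vs H='11': no prefix
  C='01' vs B='00': no prefix
  C='01' vs G='10': no prefix
  C='01' vs H='11': no prefix
  G='10' vs B='00': no prefix
  G='10' vs C='01': no prefix
  G='10' vs H='11': no prefix
  H='11' vs B='00': no prefix
  H='11' vs C='01': no prefix
  H='11' vs G='10': no prefix
No violation found over all pairs.

YES -- this is a valid prefix code. No codeword is a prefix of any other codeword.


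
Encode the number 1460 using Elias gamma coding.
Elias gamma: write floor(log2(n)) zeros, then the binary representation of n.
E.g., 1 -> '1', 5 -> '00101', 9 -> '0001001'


num_bits = floor(log2(1460)) + 1 = 11
leading_zeros = num_bits - 1 = 10
binary(1460) = 10110110100

Elias gamma(1460) = '0000000000' + '10110110100' = 000000000010110110100 (21 bits)


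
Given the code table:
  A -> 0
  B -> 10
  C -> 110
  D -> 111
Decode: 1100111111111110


Decoding:
110 -> C
0 -> A
111 -> D
111 -> D
111 -> D
110 -> C


Result: CADDDC


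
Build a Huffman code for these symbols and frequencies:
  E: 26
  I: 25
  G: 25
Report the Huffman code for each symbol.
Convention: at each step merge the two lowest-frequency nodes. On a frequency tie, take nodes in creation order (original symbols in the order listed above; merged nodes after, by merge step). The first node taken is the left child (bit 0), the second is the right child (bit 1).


Huffman tree construction:
Step 1: Merge I(25) + G(25) = 50
Step 2: Merge E(26) + (I+G)(50) = 76
Read each symbol's code off the tree from the root (left child = 0, right child = 1).

Codes:
  E: 0 (length 1)
  I: 10 (length 2)
  G: 11 (length 2)
Average code length: 126/76 = 1.6579 bits/symbol


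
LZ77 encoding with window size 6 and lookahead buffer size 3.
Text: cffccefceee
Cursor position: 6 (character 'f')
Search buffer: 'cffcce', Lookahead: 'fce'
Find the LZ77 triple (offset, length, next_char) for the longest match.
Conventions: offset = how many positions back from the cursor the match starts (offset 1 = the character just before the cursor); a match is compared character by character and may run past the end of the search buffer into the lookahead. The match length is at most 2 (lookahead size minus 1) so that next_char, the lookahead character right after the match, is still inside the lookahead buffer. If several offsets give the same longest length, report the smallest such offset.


Try each offset into the search buffer:
  offset=1 (pos 5, char 'e'): match length 0
  offset=2 (pos 4, char 'c'): match length 0
  offset=3 (pos 3, char 'c'): match length 0
  offset=4 (pos 2, char 'f'): match length 2
  offset=5 (pos 1, char 'f'): match length 1
  offset=6 (pos 0, char 'c'): match length 0
Longest match has length 2 at offset 4.
next_char = character at position 6 + 2 = 8 -> 'e'

Best match: offset=4, length=2 (matching 'fc' starting at position 2)
LZ77 triple: (4, 2, 'e')


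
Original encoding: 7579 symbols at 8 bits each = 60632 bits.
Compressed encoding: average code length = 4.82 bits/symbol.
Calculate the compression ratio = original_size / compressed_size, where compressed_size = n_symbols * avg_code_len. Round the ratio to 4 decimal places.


original_size = n_symbols * orig_bits = 7579 * 8 = 60632 bits
compressed_size = n_symbols * avg_code_len = 7579 * 4.82 = 36530.78 bits
ratio = original_size / compressed_size = 60632 / 36530.78 = 1.6598

Compression ratio = 1.6598


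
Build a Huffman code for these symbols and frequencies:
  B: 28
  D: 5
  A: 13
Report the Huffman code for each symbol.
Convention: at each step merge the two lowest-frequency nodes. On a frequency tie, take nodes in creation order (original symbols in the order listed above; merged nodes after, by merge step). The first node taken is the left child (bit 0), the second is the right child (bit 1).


Huffman tree construction:
Step 1: Merge D(5) + A(13) = 18
Step 2: Merge (D+A)(18) + B(28) = 46
Read each symbol's code off the tree from the root (left child = 0, right child = 1).

Codes:
  B: 1 (length 1)
  D: 00 (length 2)
  A: 01 (length 2)
Average code length: 64/46 = 1.3913 bits/symbol
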